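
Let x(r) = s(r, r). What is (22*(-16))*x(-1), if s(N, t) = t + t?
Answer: 704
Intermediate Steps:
s(N, t) = 2*t
x(r) = 2*r
(22*(-16))*x(-1) = (22*(-16))*(2*(-1)) = -352*(-2) = 704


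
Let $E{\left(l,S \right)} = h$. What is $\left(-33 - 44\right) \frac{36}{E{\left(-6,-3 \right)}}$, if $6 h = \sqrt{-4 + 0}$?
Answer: $8316 i \approx 8316.0 i$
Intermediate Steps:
$h = \frac{i}{3}$ ($h = \frac{\sqrt{-4 + 0}}{6} = \frac{\sqrt{-4}}{6} = \frac{2 i}{6} = \frac{i}{3} \approx 0.33333 i$)
$E{\left(l,S \right)} = \frac{i}{3}$
$\left(-33 - 44\right) \frac{36}{E{\left(-6,-3 \right)}} = \left(-33 - 44\right) \frac{36}{\frac{1}{3} i} = - 77 \cdot 36 \left(- 3 i\right) = - 77 \left(- 108 i\right) = 8316 i$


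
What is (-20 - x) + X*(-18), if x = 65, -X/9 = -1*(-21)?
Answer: 3317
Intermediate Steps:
X = -189 (X = -(-9)*(-21) = -9*21 = -189)
(-20 - x) + X*(-18) = (-20 - 1*65) - 189*(-18) = (-20 - 65) + 3402 = -85 + 3402 = 3317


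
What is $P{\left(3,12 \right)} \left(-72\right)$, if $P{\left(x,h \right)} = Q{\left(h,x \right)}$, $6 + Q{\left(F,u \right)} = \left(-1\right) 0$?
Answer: $432$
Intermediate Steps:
$Q{\left(F,u \right)} = -6$ ($Q{\left(F,u \right)} = -6 - 0 = -6 + 0 = -6$)
$P{\left(x,h \right)} = -6$
$P{\left(3,12 \right)} \left(-72\right) = \left(-6\right) \left(-72\right) = 432$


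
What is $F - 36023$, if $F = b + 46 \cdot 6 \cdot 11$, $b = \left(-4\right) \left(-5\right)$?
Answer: $-32967$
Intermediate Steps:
$b = 20$
$F = 3056$ ($F = 20 + 46 \cdot 6 \cdot 11 = 20 + 46 \cdot 66 = 20 + 3036 = 3056$)
$F - 36023 = 3056 - 36023 = -32967$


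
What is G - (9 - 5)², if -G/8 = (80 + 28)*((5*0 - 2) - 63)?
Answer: 56144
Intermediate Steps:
G = 56160 (G = -8*(80 + 28)*((5*0 - 2) - 63) = -864*((0 - 2) - 63) = -864*(-2 - 63) = -864*(-65) = -8*(-7020) = 56160)
G - (9 - 5)² = 56160 - (9 - 5)² = 56160 - 1*4² = 56160 - 1*16 = 56160 - 16 = 56144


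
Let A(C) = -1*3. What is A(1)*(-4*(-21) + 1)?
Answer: -255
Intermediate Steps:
A(C) = -3
A(1)*(-4*(-21) + 1) = -3*(-4*(-21) + 1) = -3*(84 + 1) = -3*85 = -255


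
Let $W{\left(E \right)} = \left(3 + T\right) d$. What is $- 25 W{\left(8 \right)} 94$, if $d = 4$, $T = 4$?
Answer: $-65800$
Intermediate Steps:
$W{\left(E \right)} = 28$ ($W{\left(E \right)} = \left(3 + 4\right) 4 = 7 \cdot 4 = 28$)
$- 25 W{\left(8 \right)} 94 = \left(-25\right) 28 \cdot 94 = \left(-700\right) 94 = -65800$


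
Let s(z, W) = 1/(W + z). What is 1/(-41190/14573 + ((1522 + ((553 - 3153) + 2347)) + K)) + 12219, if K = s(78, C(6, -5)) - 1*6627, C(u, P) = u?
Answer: 80185287968685/6562344643 ≈ 12219.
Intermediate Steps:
K = -556667/84 (K = 1/(6 + 78) - 1*6627 = 1/84 - 6627 = -556667/84 ≈ -6627.0)
1/(-41190/14573 + ((1522 + ((553 - 3153) + 2347)) + K)) + 12219 = 1/(-41190/14573 + ((1522 + ((553 - 3153) + 2347)) - 556667/84)) + 12219 = 1/(-41190*1/14573 + ((1522 + (-2600 + 2347)) - 556667/84)) + 12219 = 1/(-41190/14573 + ((1522 - 253) - 556667/84)) + 12219 = 1/(-41190/14573 + (1269 - 556667/84)) + 12219 = 1/(-41190/14573 - 450071/84) + 12219 = 1/(-6562344643/1224132) + 12219 = -1224132/6562344643 + 12219 = 80185287968685/6562344643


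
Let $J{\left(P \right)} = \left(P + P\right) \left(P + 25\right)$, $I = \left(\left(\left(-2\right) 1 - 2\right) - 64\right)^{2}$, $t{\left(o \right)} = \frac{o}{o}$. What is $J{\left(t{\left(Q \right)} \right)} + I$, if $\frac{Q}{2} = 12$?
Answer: $4676$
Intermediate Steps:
$Q = 24$ ($Q = 2 \cdot 12 = 24$)
$t{\left(o \right)} = 1$
$I = 4624$ ($I = \left(\left(-2 - 2\right) - 64\right)^{2} = \left(-4 - 64\right)^{2} = \left(-68\right)^{2} = 4624$)
$J{\left(P \right)} = 2 P \left(25 + P\right)$
$J{\left(t{\left(Q \right)} \right)} + I = 2 \cdot 1 \left(25 + 1\right) + 4624 = 2 \cdot 1 \cdot 26 + 4624 = 52 + 4624 = 4676$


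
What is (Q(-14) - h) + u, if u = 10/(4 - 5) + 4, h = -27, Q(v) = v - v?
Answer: 21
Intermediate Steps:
Q(v) = 0
u = -6 (u = 10/(-1) + 4 = -1*10 + 4 = -10 + 4 = -6)
(Q(-14) - h) + u = (0 - 1*(-27)) - 6 = (0 + 27) - 6 = 27 - 6 = 21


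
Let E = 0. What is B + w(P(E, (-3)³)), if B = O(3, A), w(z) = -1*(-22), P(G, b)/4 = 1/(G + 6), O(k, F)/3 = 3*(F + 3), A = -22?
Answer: -149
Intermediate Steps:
O(k, F) = 27 + 9*F (O(k, F) = 3*(3*(F + 3)) = 3*(3*(3 + F)) = 3*(9 + 3*F) = 27 + 9*F)
P(G, b) = 4/(6 + G) (P(G, b) = 4/(G + 6) = 4/(6 + G))
w(z) = 22
B = -171 (B = 27 + 9*(-22) = 27 - 198 = -171)
B + w(P(E, (-3)³)) = -171 + 22 = -149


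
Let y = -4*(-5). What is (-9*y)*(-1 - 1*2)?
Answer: 540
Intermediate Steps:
y = 20
(-9*y)*(-1 - 1*2) = (-9*20)*(-1 - 1*2) = -180*(-1 - 2) = -180*(-3) = 540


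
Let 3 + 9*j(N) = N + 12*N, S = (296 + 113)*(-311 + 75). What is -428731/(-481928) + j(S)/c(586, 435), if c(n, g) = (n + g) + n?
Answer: -598529746867/6970124664 ≈ -85.871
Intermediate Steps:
c(n, g) = g + 2*n (c(n, g) = (g + n) + n = g + 2*n)
S = -96524 (S = 409*(-236) = -96524)
j(N) = -⅓ + 13*N/9 (j(N) = -⅓ + (N + 12*N)/9 = -⅓ + (13*N)/9 = -⅓ + 13*N/9)
-428731/(-481928) + j(S)/c(586, 435) = -428731/(-481928) + (-⅓ + (13/9)*(-96524))/(435 + 2*586) = -428731*(-1/481928) + (-⅓ - 1254812/9)/(435 + 1172) = 428731/481928 - 1254815/9/1607 = 428731/481928 - 1254815/9*1/1607 = 428731/481928 - 1254815/14463 = -598529746867/6970124664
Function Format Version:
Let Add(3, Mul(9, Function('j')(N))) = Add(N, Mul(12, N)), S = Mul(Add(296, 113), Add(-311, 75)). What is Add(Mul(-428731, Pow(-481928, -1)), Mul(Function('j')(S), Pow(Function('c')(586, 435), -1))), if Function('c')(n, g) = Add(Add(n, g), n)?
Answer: Rational(-598529746867, 6970124664) ≈ -85.871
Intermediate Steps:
Function('c')(n, g) = Add(g, Mul(2, n)) (Function('c')(n, g) = Add(Add(g, n), n) = Add(g, Mul(2, n)))
S = -96524 (S = Mul(409, -236) = -96524)
Function('j')(N) = Add(Rational(-1, 3), Mul(Rational(13, 9), N)) (Function('j')(N) = Add(Rational(-1, 3), Mul(Rational(1, 9), Add(N, Mul(12, N)))) = Add(Rational(-1, 3), Mul(Rational(1, 9), Mul(13, N))) = Add(Rational(-1, 3), Mul(Rational(13, 9), N)))
Add(Mul(-428731, Pow(-481928, -1)), Mul(Function('j')(S), Pow(Function('c')(586, 435), -1))) = Add(Mul(-428731, Pow(-481928, -1)), Mul(Add(Rational(-1, 3), Mul(Rational(13, 9), -96524)), Pow(Add(435, Mul(2, 586)), -1))) = Add(Mul(-428731, Rational(-1, 481928)), Mul(Add(Rational(-1, 3), Rational(-1254812, 9)), Pow(Add(435, 1172), -1))) = Add(Rational(428731, 481928), Mul(Rational(-1254815, 9), Pow(1607, -1))) = Add(Rational(428731, 481928), Mul(Rational(-1254815, 9), Rational(1, 1607))) = Add(Rational(428731, 481928), Rational(-1254815, 14463)) = Rational(-598529746867, 6970124664)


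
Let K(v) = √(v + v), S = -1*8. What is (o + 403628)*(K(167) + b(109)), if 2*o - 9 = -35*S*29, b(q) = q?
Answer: 88876965/2 + 815385*√334/2 ≈ 5.1889e+7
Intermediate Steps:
S = -8
K(v) = √2*√v (K(v) = √(2*v) = √2*√v)
o = 8129/2 (o = 9/2 + (-35*(-8)*29)/2 = 9/2 + (280*29)/2 = 9/2 + (½)*8120 = 9/2 + 4060 = 8129/2 ≈ 4064.5)
(o + 403628)*(K(167) + b(109)) = (8129/2 + 403628)*(√2*√167 + 109) = 815385*(√334 + 109)/2 = 815385*(109 + √334)/2 = 88876965/2 + 815385*√334/2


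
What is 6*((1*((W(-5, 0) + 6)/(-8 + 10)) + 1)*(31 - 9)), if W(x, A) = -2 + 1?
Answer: 462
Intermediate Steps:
W(x, A) = -1
6*((1*((W(-5, 0) + 6)/(-8 + 10)) + 1)*(31 - 9)) = 6*((1*((-1 + 6)/(-8 + 10)) + 1)*(31 - 9)) = 6*((1*(5/2) + 1)*22) = 6*((5/2 + 1)*22) = 6*((7/2)*22) = 6*77 = 462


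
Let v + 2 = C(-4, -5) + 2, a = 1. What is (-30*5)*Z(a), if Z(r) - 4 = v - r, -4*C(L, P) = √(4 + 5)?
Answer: -675/2 ≈ -337.50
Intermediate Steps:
C(L, P) = -¾ (C(L, P) = -√(4 + 5)/4 = -√9/4 = -¼*3 = -¾)
v = -¾ (v = -2 + (-¾ + 2) = -2 + 5/4 = -¾ ≈ -0.75000)
Z(r) = 13/4 - r (Z(r) = 4 + (-¾ - r) = 13/4 - r)
(-30*5)*Z(a) = (-30*5)*(13/4 - 1*1) = -150*(13/4 - 1) = -150*9/4 = -675/2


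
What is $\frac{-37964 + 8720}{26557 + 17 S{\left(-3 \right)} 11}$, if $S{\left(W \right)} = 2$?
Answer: $- \frac{9748}{8977} \approx -1.0859$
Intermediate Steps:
$\frac{-37964 + 8720}{26557 + 17 S{\left(-3 \right)} 11} = \frac{-37964 + 8720}{26557 + 17 \cdot 2 \cdot 11} = - \frac{29244}{26557 + 34 \cdot 11} = - \frac{29244}{26557 + 374} = - \frac{29244}{26931} = \left(-29244\right) \frac{1}{26931} = - \frac{9748}{8977}$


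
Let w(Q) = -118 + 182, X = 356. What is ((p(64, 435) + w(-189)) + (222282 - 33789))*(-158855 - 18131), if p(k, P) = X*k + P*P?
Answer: -70894574076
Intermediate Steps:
p(k, P) = P**2 + 356*k (p(k, P) = 356*k + P*P = 356*k + P**2 = P**2 + 356*k)
w(Q) = 64
((p(64, 435) + w(-189)) + (222282 - 33789))*(-158855 - 18131) = (((435**2 + 356*64) + 64) + (222282 - 33789))*(-158855 - 18131) = (((189225 + 22784) + 64) + 188493)*(-176986) = ((212009 + 64) + 188493)*(-176986) = (212073 + 188493)*(-176986) = 400566*(-176986) = -70894574076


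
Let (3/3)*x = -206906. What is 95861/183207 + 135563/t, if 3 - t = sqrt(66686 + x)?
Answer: 3257435696/951516089 + 271126*I*sqrt(3895)/46743 ≈ 3.4234 + 362.0*I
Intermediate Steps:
x = -206906
t = 3 - 6*I*sqrt(3895) (t = 3 - sqrt(66686 - 206906) = 3 - sqrt(-140220) = 3 - 6*I*sqrt(3895) ≈ 3.0 - 374.46*I)
95861/183207 + 135563/t = 95861/183207 + 135563/(3 - 6*I*sqrt(3895))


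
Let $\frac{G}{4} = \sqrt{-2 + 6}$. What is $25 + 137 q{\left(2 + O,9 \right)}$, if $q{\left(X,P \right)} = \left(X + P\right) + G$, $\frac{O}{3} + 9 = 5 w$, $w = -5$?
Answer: $-11346$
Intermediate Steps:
$O = -102$ ($O = -27 + 3 \cdot 5 \left(-5\right) = -27 + 3 \left(-25\right) = -27 - 75 = -102$)
$G = 8$ ($G = 4 \sqrt{-2 + 6} = 4 \sqrt{4} = 4 \cdot 2 = 8$)
$q{\left(X,P \right)} = 8 + P + X$ ($q{\left(X,P \right)} = \left(X + P\right) + 8 = \left(P + X\right) + 8 = 8 + P + X$)
$25 + 137 q{\left(2 + O,9 \right)} = 25 + 137 \left(8 + 9 + \left(2 - 102\right)\right) = 25 + 137 \left(8 + 9 - 100\right) = 25 + 137 \left(-83\right) = 25 - 11371 = -11346$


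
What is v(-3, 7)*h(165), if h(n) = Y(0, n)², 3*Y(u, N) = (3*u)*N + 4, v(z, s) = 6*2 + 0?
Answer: 64/3 ≈ 21.333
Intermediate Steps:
v(z, s) = 12 (v(z, s) = 12 + 0 = 12)
Y(u, N) = 4/3 + N*u (Y(u, N) = ((3*u)*N + 4)/3 = (3*N*u + 4)/3 = (4 + 3*N*u)/3 = 4/3 + N*u)
h(n) = 16/9 (h(n) = (4/3 + n*0)² = (4/3 + 0)² = (4/3)² = 16/9)
v(-3, 7)*h(165) = 12*(16/9) = 64/3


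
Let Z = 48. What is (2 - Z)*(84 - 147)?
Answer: 2898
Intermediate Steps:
(2 - Z)*(84 - 147) = (2 - 1*48)*(84 - 147) = (2 - 48)*(-63) = -46*(-63) = 2898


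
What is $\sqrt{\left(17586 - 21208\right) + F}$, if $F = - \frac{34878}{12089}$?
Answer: $\frac{2 i \sqrt{132438730501}}{12089} \approx 60.207 i$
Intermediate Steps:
$F = - \frac{34878}{12089}$ ($F = \left(-34878\right) \frac{1}{12089} = - \frac{34878}{12089} \approx -2.8851$)
$\sqrt{\left(17586 - 21208\right) + F} = \sqrt{\left(17586 - 21208\right) - \frac{34878}{12089}} = \sqrt{-3622 - \frac{34878}{12089}} = \sqrt{- \frac{43821236}{12089}} = \frac{2 i \sqrt{132438730501}}{12089}$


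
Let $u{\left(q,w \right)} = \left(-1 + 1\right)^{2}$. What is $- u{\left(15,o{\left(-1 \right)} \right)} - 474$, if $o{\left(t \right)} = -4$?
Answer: $-474$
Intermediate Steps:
$u{\left(q,w \right)} = 0$ ($u{\left(q,w \right)} = 0^{2} = 0$)
$- u{\left(15,o{\left(-1 \right)} \right)} - 474 = \left(-1\right) 0 - 474 = 0 - 474 = -474$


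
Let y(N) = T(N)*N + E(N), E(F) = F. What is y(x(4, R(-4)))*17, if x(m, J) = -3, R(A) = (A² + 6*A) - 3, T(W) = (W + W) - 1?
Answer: 306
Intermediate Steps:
T(W) = -1 + 2*W (T(W) = 2*W - 1 = -1 + 2*W)
R(A) = -3 + A² + 6*A
y(N) = N + N*(-1 + 2*N) (y(N) = (-1 + 2*N)*N + N = N*(-1 + 2*N) + N = N + N*(-1 + 2*N))
y(x(4, R(-4)))*17 = (2*(-3)²)*17 = (2*9)*17 = 18*17 = 306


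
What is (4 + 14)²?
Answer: 324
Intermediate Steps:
(4 + 14)² = 18² = 324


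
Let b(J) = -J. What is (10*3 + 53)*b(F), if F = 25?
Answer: -2075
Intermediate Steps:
(10*3 + 53)*b(F) = (10*3 + 53)*(-1*25) = (30 + 53)*(-25) = 83*(-25) = -2075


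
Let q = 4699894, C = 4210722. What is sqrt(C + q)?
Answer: 2*sqrt(2227654) ≈ 2985.1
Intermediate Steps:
sqrt(C + q) = sqrt(4210722 + 4699894) = sqrt(8910616) = 2*sqrt(2227654)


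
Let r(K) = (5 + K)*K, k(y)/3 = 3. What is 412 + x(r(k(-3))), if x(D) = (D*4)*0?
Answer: 412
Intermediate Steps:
k(y) = 9 (k(y) = 3*3 = 9)
r(K) = K*(5 + K)
x(D) = 0 (x(D) = (4*D)*0 = 0)
412 + x(r(k(-3))) = 412 + 0 = 412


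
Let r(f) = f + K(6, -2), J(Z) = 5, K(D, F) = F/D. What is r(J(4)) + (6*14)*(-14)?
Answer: -3514/3 ≈ -1171.3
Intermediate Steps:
r(f) = -⅓ + f (r(f) = f - 2/6 = f - 2*⅙ = f - ⅓ = -⅓ + f)
r(J(4)) + (6*14)*(-14) = (-⅓ + 5) + (6*14)*(-14) = 14/3 + 84*(-14) = 14/3 - 1176 = -3514/3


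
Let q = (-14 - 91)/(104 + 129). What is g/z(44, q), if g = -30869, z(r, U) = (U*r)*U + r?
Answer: -1675847141/2873816 ≈ -583.14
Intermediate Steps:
q = -105/233 ≈ -0.45064
z(r, U) = r + r*U² (z(r, U) = r*U² + r = r + r*U²)
g/z(44, q) = -30869*1/(44*(1 + (-105/233)²)) = -30869*1/(44*(1 + 11025/54289)) = -30869/(44*(65314/54289)) = -30869/2873816/54289 = -30869*54289/2873816 = -1675847141/2873816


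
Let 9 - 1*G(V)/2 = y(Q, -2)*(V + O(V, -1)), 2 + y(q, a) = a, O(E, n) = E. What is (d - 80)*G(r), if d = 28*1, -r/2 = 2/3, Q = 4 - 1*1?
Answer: 520/3 ≈ 173.33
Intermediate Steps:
Q = 3 (Q = 4 - 1 = 3)
r = -4/3 ≈ -1.3333
y(q, a) = -2 + a
d = 28
G(V) = 18 + 16*V (G(V) = 18 - 2*(-2 - 2)*(V + V) = 18 - (-8)*2*V = 18 - (-16)*V = 18 + 16*V)
(d - 80)*G(r) = (28 - 80)*(18 + 16*(-4/3)) = -52*(18 - 64/3) = -52*(-10/3) = 520/3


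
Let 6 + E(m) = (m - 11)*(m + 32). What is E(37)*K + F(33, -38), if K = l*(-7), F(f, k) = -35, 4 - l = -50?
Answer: -675899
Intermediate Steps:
l = 54 (l = 4 - 1*(-50) = 4 + 50 = 54)
K = -378 (K = 54*(-7) = -378)
E(m) = -6 + (-11 + m)*(32 + m) (E(m) = -6 + (m - 11)*(m + 32) = -6 + (-11 + m)*(32 + m))
E(37)*K + F(33, -38) = (-358 + 37² + 21*37)*(-378) - 35 = (-358 + 1369 + 777)*(-378) - 35 = 1788*(-378) - 35 = -675864 - 35 = -675899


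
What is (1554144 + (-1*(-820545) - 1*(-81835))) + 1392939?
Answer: 3849463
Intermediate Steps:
(1554144 + (-1*(-820545) - 1*(-81835))) + 1392939 = (1554144 + (820545 + 81835)) + 1392939 = (1554144 + 902380) + 1392939 = 2456524 + 1392939 = 3849463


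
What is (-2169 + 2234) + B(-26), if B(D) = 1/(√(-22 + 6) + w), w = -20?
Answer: 6755/104 - I/104 ≈ 64.952 - 0.0096154*I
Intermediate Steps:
B(D) = (-20 - 4*I)/416 (B(D) = 1/(√(-22 + 6) - 20) = 1/(√(-16) - 20) = 1/(4*I - 20) = 1/(-20 + 4*I) = (-20 - 4*I)/416)
(-2169 + 2234) + B(-26) = (-2169 + 2234) + (-5/104 - I/104) = 65 + (-5/104 - I/104) = 6755/104 - I/104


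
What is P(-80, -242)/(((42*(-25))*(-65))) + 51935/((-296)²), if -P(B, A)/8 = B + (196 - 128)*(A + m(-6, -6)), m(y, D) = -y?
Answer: 353550727/142376000 ≈ 2.4832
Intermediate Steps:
P(B, A) = -3264 - 544*A - 8*B (P(B, A) = -8*(B + (196 - 128)*(A - 1*(-6))) = -8*(B + 68*(A + 6)) = -8*(B + 68*(6 + A)) = -8*(B + (408 + 68*A)) = -8*(408 + B + 68*A) = -3264 - 544*A - 8*B)
P(-80, -242)/(((42*(-25))*(-65))) + 51935/((-296)²) = (-3264 - 544*(-242) - 8*(-80))/(((42*(-25))*(-65))) + 51935/((-296)²) = (-3264 + 131648 + 640)/((-1050*(-65))) + 51935/87616 = 129024/68250 + 51935*(1/87616) = 129024*(1/68250) + 51935/87616 = 3072/1625 + 51935/87616 = 353550727/142376000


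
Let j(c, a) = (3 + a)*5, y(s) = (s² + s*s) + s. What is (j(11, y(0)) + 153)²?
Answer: 28224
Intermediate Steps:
y(s) = s + 2*s² (y(s) = (s² + s²) + s = 2*s² + s = s + 2*s²)
j(c, a) = 15 + 5*a
(j(11, y(0)) + 153)² = ((15 + 5*(0*(1 + 2*0))) + 153)² = ((15 + 5*(0*(1 + 0))) + 153)² = ((15 + 5*(0*1)) + 153)² = ((15 + 5*0) + 153)² = ((15 + 0) + 153)² = (15 + 153)² = 168² = 28224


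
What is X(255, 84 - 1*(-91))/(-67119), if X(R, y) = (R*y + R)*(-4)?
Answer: 59840/22373 ≈ 2.6747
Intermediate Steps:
X(R, y) = -4*R - 4*R*y (X(R, y) = (R + R*y)*(-4) = -4*R - 4*R*y)
X(255, 84 - 1*(-91))/(-67119) = -4*255*(1 + (84 - 1*(-91)))/(-67119) = -4*255*(1 + (84 + 91))*(-1/67119) = -4*255*(1 + 175)*(-1/67119) = -4*255*176*(-1/67119) = -179520*(-1/67119) = 59840/22373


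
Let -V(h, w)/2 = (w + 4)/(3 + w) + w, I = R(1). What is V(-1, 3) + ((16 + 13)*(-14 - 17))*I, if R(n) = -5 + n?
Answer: 10763/3 ≈ 3587.7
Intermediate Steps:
I = -4 (I = -5 + 1 = -4)
V(h, w) = -2*w - 2*(4 + w)/(3 + w) (V(h, w) = -2*((w + 4)/(3 + w) + w) = -2*((4 + w)/(3 + w) + w) = -2*(w + (4 + w)/(3 + w)) = -2*w - 2*(4 + w)/(3 + w))
V(-1, 3) + ((16 + 13)*(-14 - 17))*I = 2*(-4 - 1*3² - 4*3)/(3 + 3) + ((16 + 13)*(-14 - 17))*(-4) = 2*(-4 - 1*9 - 12)/6 + (29*(-31))*(-4) = 2*(⅙)*(-4 - 9 - 12) - 899*(-4) = 2*(⅙)*(-25) + 3596 = -25/3 + 3596 = 10763/3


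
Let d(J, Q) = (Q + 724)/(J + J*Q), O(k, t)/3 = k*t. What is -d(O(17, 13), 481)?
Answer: -5/1326 ≈ -0.0037707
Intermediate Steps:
O(k, t) = 3*k*t (O(k, t) = 3*(k*t) = 3*k*t)
d(J, Q) = (724 + Q)/(J + J*Q)
-d(O(17, 13), 481) = -(724 + 481)/((3*17*13)*(1 + 481)) = -1205/(663*482) = -1*5/1326 = -5/1326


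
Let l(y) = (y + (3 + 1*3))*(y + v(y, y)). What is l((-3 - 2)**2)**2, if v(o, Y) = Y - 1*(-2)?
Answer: 2598544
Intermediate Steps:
v(o, Y) = 2 + Y (v(o, Y) = Y + 2 = 2 + Y)
l(y) = (2 + 2*y)*(6 + y) (l(y) = (y + (3 + 1*3))*(y + (2 + y)) = (y + (3 + 3))*(2 + 2*y) = (y + 6)*(2 + 2*y) = (6 + y)*(2 + 2*y) = (2 + 2*y)*(6 + y))
l((-3 - 2)**2)**2 = (12 + 2*((-3 - 2)**2)**2 + 14*(-3 - 2)**2)**2 = (12 + 2*((-5)**2)**2 + 14*(-5)**2)**2 = (12 + 2*25**2 + 14*25)**2 = (12 + 2*625 + 350)**2 = (12 + 1250 + 350)**2 = 1612**2 = 2598544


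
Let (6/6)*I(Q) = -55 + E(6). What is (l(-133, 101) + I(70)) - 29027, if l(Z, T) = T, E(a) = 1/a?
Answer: -173885/6 ≈ -28981.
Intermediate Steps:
I(Q) = -329/6 (I(Q) = -55 + 1/6 = -55 + ⅙ = -329/6)
(l(-133, 101) + I(70)) - 29027 = (101 - 329/6) - 29027 = 277/6 - 29027 = -173885/6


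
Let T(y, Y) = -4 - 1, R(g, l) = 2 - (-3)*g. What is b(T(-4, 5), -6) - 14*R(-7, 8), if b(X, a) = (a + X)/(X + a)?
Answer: 267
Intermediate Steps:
R(g, l) = 2 + 3*g
T(y, Y) = -5
b(X, a) = 1 (b(X, a) = (X + a)/(X + a) = 1)
b(T(-4, 5), -6) - 14*R(-7, 8) = 1 - 14*(2 + 3*(-7)) = 1 - 14*(2 - 21) = 1 - 14*(-19) = 1 + 266 = 267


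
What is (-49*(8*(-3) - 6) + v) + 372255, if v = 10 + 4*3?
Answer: 373747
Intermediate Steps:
v = 22 (v = 10 + 12 = 22)
(-49*(8*(-3) - 6) + v) + 372255 = (-49*(8*(-3) - 6) + 22) + 372255 = (-49*(-24 - 6) + 22) + 372255 = (-49*(-30) + 22) + 372255 = (1470 + 22) + 372255 = 1492 + 372255 = 373747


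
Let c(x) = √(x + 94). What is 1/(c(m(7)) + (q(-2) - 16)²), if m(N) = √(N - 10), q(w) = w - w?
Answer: 1/(256 + √(94 + I*√3)) ≈ 0.0037637 - 1.27e-6*I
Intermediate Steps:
q(w) = 0
m(N) = √(-10 + N)
c(x) = √(94 + x)
1/(c(m(7)) + (q(-2) - 16)²) = 1/(√(94 + √(-10 + 7)) + (0 - 16)²) = 1/(√(94 + √(-3)) + (-16)²) = 1/(√(94 + I*√3) + 256) = 1/(256 + √(94 + I*√3))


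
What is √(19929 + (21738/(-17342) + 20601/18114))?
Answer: √54627026954062750746/52355498 ≈ 141.17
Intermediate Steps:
√(19929 + (21738/(-17342) + 20601/18114)) = √(19929 + (21738*(-1/17342) + 20601*(1/18114))) = √(19929 + (-10869/8671 + 6867/6038)) = √(19929 - 6083265/52355498) = √(1043386636377/52355498) = √54627026954062750746/52355498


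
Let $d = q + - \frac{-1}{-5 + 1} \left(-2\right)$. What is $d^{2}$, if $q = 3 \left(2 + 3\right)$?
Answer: $\frac{961}{4} \approx 240.25$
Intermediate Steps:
$q = 15$ ($q = 3 \cdot 5 = 15$)
$d = \frac{31}{2}$ ($d = 15 + - \frac{-1}{-5 + 1} \left(-2\right) = 15 + - \frac{-1}{-4} \left(-2\right) = 15 + - \frac{\left(-1\right) \left(-1\right)}{4} \left(-2\right) = 15 + \left(-1\right) \frac{1}{4} \left(-2\right) = 15 - - \frac{1}{2} = 15 + \frac{1}{2} = \frac{31}{2} \approx 15.5$)
$d^{2} = \left(\frac{31}{2}\right)^{2} = \frac{961}{4}$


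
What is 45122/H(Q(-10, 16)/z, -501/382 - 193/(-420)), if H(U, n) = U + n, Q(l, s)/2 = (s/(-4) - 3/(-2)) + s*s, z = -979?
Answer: -3543673416360/107583253 ≈ -32939.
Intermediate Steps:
Q(l, s) = 3 + 2*s² - s/2 (Q(l, s) = 2*((s/(-4) - 3/(-2)) + s*s) = 2*((s*(-¼) - 3*(-½)) + s²) = 2*((-s/4 + 3/2) + s²) = 2*((3/2 - s/4) + s²) = 2*(3/2 + s² - s/4) = 3 + 2*s² - s/2)
45122/H(Q(-10, 16)/z, -501/382 - 193/(-420)) = 45122/((3 + 2*16² - ½*16)/(-979) + (-501/382 - 193/(-420))) = 45122/((3 + 2*256 - 8)*(-1/979) + (-501*1/382 - 193*(-1/420))) = 45122/((3 + 512 - 8)*(-1/979) + (-501/382 + 193/420)) = 45122/(507*(-1/979) - 68347/80220) = 45122/(-507/979 - 68347/80220) = 45122/(-107583253/78535380) = 45122*(-78535380/107583253) = -3543673416360/107583253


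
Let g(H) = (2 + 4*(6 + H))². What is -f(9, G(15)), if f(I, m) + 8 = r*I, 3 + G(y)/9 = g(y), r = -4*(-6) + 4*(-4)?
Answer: -64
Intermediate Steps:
g(H) = (26 + 4*H)² (g(H) = (2 + (24 + 4*H))² = (26 + 4*H)²)
r = 8 (r = 24 - 16 = 8)
G(y) = -27 + 36*(13 + 2*y)² (G(y) = -27 + 9*(4*(13 + 2*y)²) = -27 + 36*(13 + 2*y)²)
f(I, m) = -8 + 8*I
-f(9, G(15)) = -(-8 + 8*9) = -(-8 + 72) = -1*64 = -64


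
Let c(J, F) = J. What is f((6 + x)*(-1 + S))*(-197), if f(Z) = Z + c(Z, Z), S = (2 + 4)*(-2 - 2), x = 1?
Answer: 68950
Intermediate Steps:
S = -24 (S = 6*(-4) = -24)
f(Z) = 2*Z (f(Z) = Z + Z = 2*Z)
f((6 + x)*(-1 + S))*(-197) = (2*((6 + 1)*(-1 - 24)))*(-197) = (2*(7*(-25)))*(-197) = (2*(-175))*(-197) = -350*(-197) = 68950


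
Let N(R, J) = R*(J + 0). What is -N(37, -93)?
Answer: 3441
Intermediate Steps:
N(R, J) = J*R (N(R, J) = R*J = J*R)
-N(37, -93) = -(-93)*37 = -1*(-3441) = 3441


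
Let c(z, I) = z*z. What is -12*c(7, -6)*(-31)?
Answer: 18228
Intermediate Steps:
c(z, I) = z²
-12*c(7, -6)*(-31) = -12*7²*(-31) = -12*49*(-31) = -588*(-31) = 18228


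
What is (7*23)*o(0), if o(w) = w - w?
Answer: 0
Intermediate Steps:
o(w) = 0
(7*23)*o(0) = (7*23)*0 = 161*0 = 0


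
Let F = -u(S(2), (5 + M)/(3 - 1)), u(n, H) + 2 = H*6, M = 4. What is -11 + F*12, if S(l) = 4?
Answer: -311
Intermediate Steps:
u(n, H) = -2 + 6*H (u(n, H) = -2 + H*6 = -2 + 6*H)
F = -25 (F = -(-2 + 6*((5 + 4)/(3 - 1))) = -(-2 + 6*(9/2)) = -(-2 + 27) = -1*25 = -25)
-11 + F*12 = -11 - 25*12 = -11 - 300 = -311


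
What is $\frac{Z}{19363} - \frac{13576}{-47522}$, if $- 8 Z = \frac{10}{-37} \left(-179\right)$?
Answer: $\frac{19431268417}{68092467964} \approx 0.28537$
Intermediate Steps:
$Z = - \frac{895}{148}$ ($Z = - \frac{\frac{10}{-37} \left(-179\right)}{8} = - \frac{10 \left(- \frac{1}{37}\right) \left(-179\right)}{8} = - \frac{\left(- \frac{10}{37}\right) \left(-179\right)}{8} = \left(- \frac{1}{8}\right) \frac{1790}{37} = - \frac{895}{148} \approx -6.0473$)
$\frac{Z}{19363} - \frac{13576}{-47522} = - \frac{895}{148 \cdot 19363} - \frac{13576}{-47522} = \left(- \frac{895}{148}\right) \frac{1}{19363} - - \frac{6788}{23761} = - \frac{895}{2865724} + \frac{6788}{23761} = \frac{19431268417}{68092467964}$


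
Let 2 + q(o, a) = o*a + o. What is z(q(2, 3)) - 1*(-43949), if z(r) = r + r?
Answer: 43961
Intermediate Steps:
q(o, a) = -2 + o + a*o (q(o, a) = -2 + (o*a + o) = -2 + (a*o + o) = -2 + (o + a*o) = -2 + o + a*o)
z(r) = 2*r
z(q(2, 3)) - 1*(-43949) = 2*(-2 + 2 + 3*2) - 1*(-43949) = 2*(-2 + 2 + 6) + 43949 = 2*6 + 43949 = 12 + 43949 = 43961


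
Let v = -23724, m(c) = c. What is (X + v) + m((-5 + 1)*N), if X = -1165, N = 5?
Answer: -24909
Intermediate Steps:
(X + v) + m((-5 + 1)*N) = (-1165 - 23724) + (-5 + 1)*5 = -24889 - 4*5 = -24889 - 20 = -24909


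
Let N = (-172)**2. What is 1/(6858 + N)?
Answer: 1/36442 ≈ 2.7441e-5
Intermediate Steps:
N = 29584
1/(6858 + N) = 1/(6858 + 29584) = 1/36442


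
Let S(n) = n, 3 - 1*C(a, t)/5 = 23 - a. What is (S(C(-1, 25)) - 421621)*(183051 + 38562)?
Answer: -93459964038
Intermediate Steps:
C(a, t) = -100 + 5*a (C(a, t) = 15 - 5*(23 - a) = 15 + (-115 + 5*a) = -100 + 5*a)
(S(C(-1, 25)) - 421621)*(183051 + 38562) = ((-100 + 5*(-1)) - 421621)*(183051 + 38562) = ((-100 - 5) - 421621)*221613 = (-105 - 421621)*221613 = -421726*221613 = -93459964038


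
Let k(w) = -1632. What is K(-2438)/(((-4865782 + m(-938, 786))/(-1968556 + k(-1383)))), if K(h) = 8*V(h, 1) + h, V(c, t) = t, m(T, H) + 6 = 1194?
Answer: -2393778420/2432297 ≈ -984.16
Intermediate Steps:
m(T, H) = 1188 (m(T, H) = -6 + 1194 = 1188)
K(h) = 8 + h (K(h) = 8*1 + h = 8 + h)
K(-2438)/(((-4865782 + m(-938, 786))/(-1968556 + k(-1383)))) = (8 - 2438)/(((-4865782 + 1188)/(-1968556 - 1632))) = -2430/((-4864594/(-1970188))) = -2430/((-4864594*(-1/1970188))) = -2430/2432297/985094 = -2430*985094/2432297 = -2393778420/2432297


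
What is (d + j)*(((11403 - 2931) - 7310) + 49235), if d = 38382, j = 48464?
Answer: 4376777862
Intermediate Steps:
(d + j)*(((11403 - 2931) - 7310) + 49235) = (38382 + 48464)*(((11403 - 2931) - 7310) + 49235) = 86846*((8472 - 7310) + 49235) = 86846*(1162 + 49235) = 86846*50397 = 4376777862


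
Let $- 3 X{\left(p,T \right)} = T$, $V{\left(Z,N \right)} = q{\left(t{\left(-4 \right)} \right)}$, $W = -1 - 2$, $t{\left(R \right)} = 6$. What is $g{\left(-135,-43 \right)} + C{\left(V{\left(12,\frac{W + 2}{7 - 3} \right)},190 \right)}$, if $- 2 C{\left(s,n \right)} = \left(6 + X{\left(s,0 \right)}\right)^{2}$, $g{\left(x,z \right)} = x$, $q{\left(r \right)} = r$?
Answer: $-153$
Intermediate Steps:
$W = -3$
$V{\left(Z,N \right)} = 6$
$X{\left(p,T \right)} = - \frac{T}{3}$
$C{\left(s,n \right)} = -18$ ($C{\left(s,n \right)} = - \frac{\left(6 - 0\right)^{2}}{2} = - \frac{\left(6 + 0\right)^{2}}{2} = - \frac{6^{2}}{2} = \left(- \frac{1}{2}\right) 36 = -18$)
$g{\left(-135,-43 \right)} + C{\left(V{\left(12,\frac{W + 2}{7 - 3} \right)},190 \right)} = -135 - 18 = -153$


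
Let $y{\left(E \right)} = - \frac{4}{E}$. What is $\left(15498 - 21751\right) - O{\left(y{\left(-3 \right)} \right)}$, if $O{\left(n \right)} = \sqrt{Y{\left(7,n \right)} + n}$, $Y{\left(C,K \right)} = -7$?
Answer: $-6253 - \frac{i \sqrt{51}}{3} \approx -6253.0 - 2.3805 i$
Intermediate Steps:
$O{\left(n \right)} = \sqrt{-7 + n}$
$\left(15498 - 21751\right) - O{\left(y{\left(-3 \right)} \right)} = \left(15498 - 21751\right) - \sqrt{-7 - \frac{4}{-3}} = -6253 - \sqrt{-7 - - \frac{4}{3}} = -6253 - \sqrt{-7 + \frac{4}{3}} = -6253 - \sqrt{- \frac{17}{3}} = -6253 - \frac{i \sqrt{51}}{3}$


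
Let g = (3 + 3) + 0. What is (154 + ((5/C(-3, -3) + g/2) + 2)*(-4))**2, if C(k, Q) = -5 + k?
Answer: 74529/4 ≈ 18632.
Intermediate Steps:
g = 6 (g = 6 + 0 = 6)
(154 + ((5/C(-3, -3) + g/2) + 2)*(-4))**2 = (154 + ((5/(-5 - 3) + 6/2) + 2)*(-4))**2 = (154 + ((5/(-8) + 6*(1/2)) + 2)*(-4))**2 = (154 + ((5*(-1/8) + 3) + 2)*(-4))**2 = (154 + ((-5/8 + 3) + 2)*(-4))**2 = (154 + (19/8 + 2)*(-4))**2 = (154 + (35/8)*(-4))**2 = (154 - 35/2)**2 = (273/2)**2 = 74529/4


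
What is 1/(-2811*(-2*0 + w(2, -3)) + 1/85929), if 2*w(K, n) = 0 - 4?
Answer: 85929/483092839 ≈ 0.00017787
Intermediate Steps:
w(K, n) = -2 (w(K, n) = (0 - 4)/2 = (1/2)*(-4) = -2)
1/(-2811*(-2*0 + w(2, -3)) + 1/85929) = 1/(-2811*(-2*0 - 2) + 1/85929) = 1/(-2811*(0 - 2) + 1/85929) = 1/(-2811*(-2) + 1/85929) = 1/(5622 + 1/85929) = 1/(483092839/85929) = 85929/483092839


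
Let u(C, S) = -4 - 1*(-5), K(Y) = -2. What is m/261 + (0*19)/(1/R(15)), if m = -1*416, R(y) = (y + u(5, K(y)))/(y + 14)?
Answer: -416/261 ≈ -1.5939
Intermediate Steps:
u(C, S) = 1 (u(C, S) = -4 + 5 = 1)
R(y) = (1 + y)/(14 + y) (R(y) = (y + 1)/(y + 14) = (1 + y)/(14 + y))
m = -416
m/261 + (0*19)/(1/R(15)) = -416/261 + (0*19)/(1/((1 + 15)/(14 + 15))) = -416*1/261 + 0/(1/(16/29)) = -416/261 + 0/(1/((1/29)*16)) = -416/261 + 0/(1/(16/29)) = -416/261 + 0/(29/16) = -416/261 + 0*(16/29) = -416/261 + 0 = -416/261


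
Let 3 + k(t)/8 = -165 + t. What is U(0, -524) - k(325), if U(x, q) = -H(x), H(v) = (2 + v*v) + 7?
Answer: -1265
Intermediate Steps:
H(v) = 9 + v² (H(v) = (2 + v²) + 7 = 9 + v²)
U(x, q) = -9 - x² (U(x, q) = -(9 + x²) = -9 - x²)
k(t) = -1344 + 8*t (k(t) = -24 + 8*(-165 + t) = -24 + (-1320 + 8*t) = -1344 + 8*t)
U(0, -524) - k(325) = (-9 - 1*0²) - (-1344 + 8*325) = (-9 - 1*0) - (-1344 + 2600) = (-9 + 0) - 1*1256 = -9 - 1256 = -1265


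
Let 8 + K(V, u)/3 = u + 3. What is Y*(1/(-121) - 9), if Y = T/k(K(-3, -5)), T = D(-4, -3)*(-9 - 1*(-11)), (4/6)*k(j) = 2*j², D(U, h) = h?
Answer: 109/5445 ≈ 0.020018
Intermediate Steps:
K(V, u) = -15 + 3*u (K(V, u) = -24 + 3*(u + 3) = -24 + 3*(3 + u) = -24 + (9 + 3*u) = -15 + 3*u)
k(j) = 3*j² (k(j) = 3*(2*j²)/2 = 3*j²)
T = -6 (T = -3*(-9 - 1*(-11)) = -3*(-9 + 11) = -3*2 = -6)
Y = -1/450 (Y = -6*1/(3*(-15 + 3*(-5))²) = -6*1/(3*(-15 - 15)²) = -6/(3*(-30)²) = -6/(3*900) = -6/2700 = -6*1/2700 = -1/450 ≈ -0.0022222)
Y*(1/(-121) - 9) = -(1/(-121) - 9)/450 = -(-1/121 - 9)/450 = -1/450*(-1090/121) = 109/5445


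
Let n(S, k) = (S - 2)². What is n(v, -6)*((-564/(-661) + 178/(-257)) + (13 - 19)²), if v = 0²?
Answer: 24571448/169877 ≈ 144.64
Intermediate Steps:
v = 0
n(S, k) = (-2 + S)²
n(v, -6)*((-564/(-661) + 178/(-257)) + (13 - 19)²) = (-2 + 0)²*((-564/(-661) + 178/(-257)) + (13 - 19)²) = (-2)²*((-564*(-1/661) + 178*(-1/257)) + (-6)²) = 4*((564/661 - 178/257) + 36) = 4*(27290/169877 + 36) = 4*(6142862/169877) = 24571448/169877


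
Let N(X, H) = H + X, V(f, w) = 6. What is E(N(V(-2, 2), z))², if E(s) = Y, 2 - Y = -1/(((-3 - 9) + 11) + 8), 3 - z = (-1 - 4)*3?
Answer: 225/49 ≈ 4.5918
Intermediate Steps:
z = 18 (z = 3 - (-1 - 4)*3 = 3 - (-5)*3 = 3 - 1*(-15) = 3 + 15 = 18)
Y = 15/7 (Y = 2 - (-1)/(((-3 - 9) + 11) + 8) = 2 - (-1)/((-12 + 11) + 8) = 2 - (-1)/(-1 + 8) = 2 - (-1)/7 = 2 - 1*(-⅐) = 2 + ⅐ = 15/7 ≈ 2.1429)
E(s) = 15/7
E(N(V(-2, 2), z))² = (15/7)² = 225/49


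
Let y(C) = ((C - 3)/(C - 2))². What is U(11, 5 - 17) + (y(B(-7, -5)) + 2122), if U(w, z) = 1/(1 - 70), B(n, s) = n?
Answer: 3955559/1863 ≈ 2123.2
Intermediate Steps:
y(C) = (-3 + C)²/(-2 + C)² (y(C) = ((-3 + C)/(-2 + C))² = (-3 + C)²/(-2 + C)²)
U(w, z) = -1/69 (U(w, z) = 1/(-69) = -1/69)
U(11, 5 - 17) + (y(B(-7, -5)) + 2122) = -1/69 + ((-3 - 7)²/(-2 - 7)² + 2122) = -1/69 + ((-10)²/(-9)² + 2122) = -1/69 + (100*(1/81) + 2122) = -1/69 + (100/81 + 2122) = -1/69 + 171982/81 = 3955559/1863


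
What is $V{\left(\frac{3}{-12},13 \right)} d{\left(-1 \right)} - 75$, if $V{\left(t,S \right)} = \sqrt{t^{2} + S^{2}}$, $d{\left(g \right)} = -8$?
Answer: $-75 - 2 \sqrt{2705} \approx -179.02$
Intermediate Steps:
$V{\left(t,S \right)} = \sqrt{S^{2} + t^{2}}$
$V{\left(\frac{3}{-12},13 \right)} d{\left(-1 \right)} - 75 = \sqrt{13^{2} + \left(\frac{3}{-12}\right)^{2}} \left(-8\right) - 75 = \sqrt{169 + \left(3 \left(- \frac{1}{12}\right)\right)^{2}} \left(-8\right) - 75 = \sqrt{169 + \left(- \frac{1}{4}\right)^{2}} \left(-8\right) - 75 = \sqrt{169 + \frac{1}{16}} \left(-8\right) - 75 = \sqrt{\frac{2705}{16}} \left(-8\right) - 75 = \frac{\sqrt{2705}}{4} \left(-8\right) - 75 = - 2 \sqrt{2705} - 75 = -75 - 2 \sqrt{2705}$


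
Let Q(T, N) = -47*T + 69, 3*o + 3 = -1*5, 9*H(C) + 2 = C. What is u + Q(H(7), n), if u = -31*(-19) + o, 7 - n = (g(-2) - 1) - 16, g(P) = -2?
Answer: 5663/9 ≈ 629.22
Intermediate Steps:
H(C) = -2/9 + C/9
o = -8/3 (o = -1 + (-1*5)/3 = -1 + (⅓)*(-5) = -1 - 5/3 = -8/3 ≈ -2.6667)
n = 26 (n = 7 - ((-2 - 1) - 16) = 7 - (-3 - 16) = 7 - 1*(-19) = 7 + 19 = 26)
Q(T, N) = 69 - 47*T
u = 1759/3 (u = -31*(-19) - 8/3 = 589 - 8/3 = 1759/3 ≈ 586.33)
u + Q(H(7), n) = 1759/3 + (69 - 47*(-2/9 + (⅑)*7)) = 1759/3 + (69 - 47*(-2/9 + 7/9)) = 1759/3 + (69 - 47*5/9) = 1759/3 + (69 - 235/9) = 1759/3 + 386/9 = 5663/9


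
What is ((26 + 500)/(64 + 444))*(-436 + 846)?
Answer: 53915/127 ≈ 424.53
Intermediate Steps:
((26 + 500)/(64 + 444))*(-436 + 846) = (526/508)*410 = (526*(1/508))*410 = (263/254)*410 = 53915/127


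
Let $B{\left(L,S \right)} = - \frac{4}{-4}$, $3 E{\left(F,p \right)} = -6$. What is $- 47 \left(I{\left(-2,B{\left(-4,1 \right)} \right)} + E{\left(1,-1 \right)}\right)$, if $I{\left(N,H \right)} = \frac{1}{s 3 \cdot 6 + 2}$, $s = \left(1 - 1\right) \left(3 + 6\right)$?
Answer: $\frac{141}{2} \approx 70.5$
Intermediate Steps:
$E{\left(F,p \right)} = -2$ ($E{\left(F,p \right)} = \frac{1}{3} \left(-6\right) = -2$)
$B{\left(L,S \right)} = 1$ ($B{\left(L,S \right)} = \left(-4\right) \left(- \frac{1}{4}\right) = 1$)
$s = 0$ ($s = 0 \cdot 9 = 0$)
$I{\left(N,H \right)} = \frac{1}{2}$ ($I{\left(N,H \right)} = \frac{1}{0 \cdot 3 \cdot 6 + 2} = \frac{1}{0 \cdot 6 + 2} = \frac{1}{0 + 2} = \frac{1}{2}$)
$- 47 \left(I{\left(-2,B{\left(-4,1 \right)} \right)} + E{\left(1,-1 \right)}\right) = - 47 \left(\frac{1}{2} - 2\right) = \left(-47\right) \left(- \frac{3}{2}\right) = \frac{141}{2}$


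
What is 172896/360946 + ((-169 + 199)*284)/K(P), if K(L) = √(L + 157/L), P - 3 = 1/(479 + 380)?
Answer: 86448/180473 + 8520*√271261881501302/122493401 ≈ 1146.0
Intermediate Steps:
P = 2578/859 (P = 3 + 1/(479 + 380) = 3 + 1/859 = 2578/859 ≈ 3.0012)
172896/360946 + ((-169 + 199)*284)/K(P) = 172896/360946 + ((-169 + 199)*284)/(√(2578/859 + 157/(2578/859))) = 172896*(1/360946) + (30*284)/(√(2578/859 + 157*(859/2578))) = 86448/180473 + 8520/(√(2578/859 + 134863/2578)) = 86448/180473 + 8520/(√(122493401/2214502)) = 86448/180473 + 8520/((√271261881501302/2214502)) = 86448/180473 + 8520*(√271261881501302/122493401) = 86448/180473 + 8520*√271261881501302/122493401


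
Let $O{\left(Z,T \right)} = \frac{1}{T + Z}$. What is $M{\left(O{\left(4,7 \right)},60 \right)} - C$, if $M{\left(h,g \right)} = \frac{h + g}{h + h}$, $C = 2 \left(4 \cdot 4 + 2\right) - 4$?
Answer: $\frac{597}{2} \approx 298.5$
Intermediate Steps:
$C = 32$ ($C = 2 \left(16 + 2\right) - 4 = 2 \cdot 18 - 4 = 36 - 4 = 32$)
$M{\left(h,g \right)} = \frac{g + h}{2 h}$
$M{\left(O{\left(4,7 \right)},60 \right)} - C = \frac{60 + \frac{1}{7 + 4}}{2 \frac{1}{7 + 4}} - 32 = \frac{60 + \frac{1}{11}}{2 \cdot \frac{1}{11}} - 32 = \frac{\frac{1}{\frac{1}{11}} \left(60 + \frac{1}{11}\right)}{2} - 32 = \frac{1}{2} \cdot 11 \cdot \frac{661}{11} - 32 = \frac{661}{2} - 32 = \frac{597}{2}$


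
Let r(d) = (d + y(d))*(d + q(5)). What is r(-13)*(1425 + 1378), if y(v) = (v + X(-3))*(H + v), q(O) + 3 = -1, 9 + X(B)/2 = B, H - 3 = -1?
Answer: -18774494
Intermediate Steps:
H = 2 (H = 3 - 1 = 2)
X(B) = -18 + 2*B
q(O) = -4 (q(O) = -3 - 1 = -4)
y(v) = (-24 + v)*(2 + v) (y(v) = (v + (-18 + 2*(-3)))*(2 + v) = (v + (-18 - 6))*(2 + v) = (v - 24)*(2 + v) = (-24 + v)*(2 + v))
r(d) = (-4 + d)*(-48 + d² - 21*d) (r(d) = (d + (-48 + d² - 22*d))*(d - 4) = (-48 + d² - 21*d)*(-4 + d) = (-4 + d)*(-48 + d² - 21*d))
r(-13)*(1425 + 1378) = (192 + (-13)³ - 25*(-13)² + 36*(-13))*(1425 + 1378) = (192 - 2197 - 25*169 - 468)*2803 = (192 - 2197 - 4225 - 468)*2803 = -6698*2803 = -18774494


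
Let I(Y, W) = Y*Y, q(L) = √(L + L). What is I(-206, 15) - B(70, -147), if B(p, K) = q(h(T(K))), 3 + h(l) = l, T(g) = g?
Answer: 42436 - 10*I*√3 ≈ 42436.0 - 17.32*I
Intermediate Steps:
h(l) = -3 + l
q(L) = √2*√L (q(L) = √(2*L) = √2*√L)
I(Y, W) = Y²
B(p, K) = √2*√(-3 + K)
I(-206, 15) - B(70, -147) = (-206)² - √(-6 + 2*(-147)) = 42436 - √(-6 - 294) = 42436 - √(-300) = 42436 - 10*I*√3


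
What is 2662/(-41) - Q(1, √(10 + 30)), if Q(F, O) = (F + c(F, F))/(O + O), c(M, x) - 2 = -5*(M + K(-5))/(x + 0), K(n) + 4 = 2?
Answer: -2662/41 - √10/5 ≈ -65.559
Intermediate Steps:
K(n) = -2 (K(n) = -4 + 2 = -2)
c(M, x) = 2 - 5*(-2 + M)/x (c(M, x) = 2 - 5*(M - 2)/(x + 0) = 2 - 5*(-2 + M)/x)
Q(F, O) = (F + (10 - 3*F)/F)/(2*O) (Q(F, O) = (F + (10 - 5*F + 2*F)/F)/(O + O) = (F + (10 - 3*F)/F)/((2*O)) = (F + (10 - 3*F)/F)*(1/(2*O)) = (F + (10 - 3*F)/F)/(2*O))
2662/(-41) - Q(1, √(10 + 30)) = 2662/(-41) - (10 + 1² - 3*1)/(2*1*(√(10 + 30))) = 2662*(-1/41) - (10 + 1 - 3)/(2*(√40)) = -2662/41 - 8/(2*(2*√10)) = -2662/41 - √10/20*8/2 = -2662/41 - √10/5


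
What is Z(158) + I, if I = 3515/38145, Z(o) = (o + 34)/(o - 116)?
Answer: 249049/53403 ≈ 4.6636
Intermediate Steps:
Z(o) = (34 + o)/(-116 + o)
I = 703/7629 (I = 3515*(1/38145) = 703/7629 ≈ 0.092148)
Z(158) + I = (34 + 158)/(-116 + 158) + 703/7629 = 192/42 + 703/7629 = (1/42)*192 + 703/7629 = 32/7 + 703/7629 = 249049/53403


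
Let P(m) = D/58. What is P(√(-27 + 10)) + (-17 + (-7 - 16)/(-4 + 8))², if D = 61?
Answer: 240637/464 ≈ 518.61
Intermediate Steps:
P(m) = 61/58
P(√(-27 + 10)) + (-17 + (-7 - 16)/(-4 + 8))² = 61/58 + (-17 + (-7 - 16)/(-4 + 8))² = 61/58 + (-17 - 23/4)² = 61/58 + (-91/4)² = 61/58 + 8281/16 = 240637/464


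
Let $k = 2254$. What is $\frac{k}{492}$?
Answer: $\frac{1127}{246} \approx 4.5813$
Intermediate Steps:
$\frac{k}{492} = \frac{1}{492} \cdot 2254 = \frac{1127}{246}$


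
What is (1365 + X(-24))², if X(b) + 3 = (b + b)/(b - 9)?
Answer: 224940004/121 ≈ 1.8590e+6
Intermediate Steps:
X(b) = -3 + 2*b/(-9 + b) (X(b) = -3 + (b + b)/(b - 9) = -3 + (2*b)/(-9 + b) = -3 + 2*b/(-9 + b))
(1365 + X(-24))² = (1365 + (27 - 1*(-24))/(-9 - 24))² = (1365 + (27 + 24)/(-33))² = (1365 - 1/33*51)² = (1365 - 17/11)² = (14998/11)² = 224940004/121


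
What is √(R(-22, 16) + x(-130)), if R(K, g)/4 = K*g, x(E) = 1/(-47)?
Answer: 9*I*√38399/47 ≈ 37.524*I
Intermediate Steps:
x(E) = -1/47
R(K, g) = 4*K*g (R(K, g) = 4*(K*g) = 4*K*g)
√(R(-22, 16) + x(-130)) = √(4*(-22)*16 - 1/47) = √(-1408 - 1/47) = √(-66177/47) = 9*I*√38399/47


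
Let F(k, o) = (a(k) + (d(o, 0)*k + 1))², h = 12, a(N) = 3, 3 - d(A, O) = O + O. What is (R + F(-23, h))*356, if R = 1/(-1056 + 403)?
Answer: 982176944/653 ≈ 1.5041e+6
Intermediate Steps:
d(A, O) = 3 - 2*O (d(A, O) = 3 - (O + O) = 3 - 2*O)
F(k, o) = (4 + 3*k)² (F(k, o) = (3 + ((3 - 2*0)*k + 1))² = (3 + ((3 + 0)*k + 1))² = (3 + (3*k + 1))² = (3 + (1 + 3*k))² = (4 + 3*k)²)
R = -1/653 (R = 1/(-653) = -1/653 ≈ -0.0015314)
(R + F(-23, h))*356 = (-1/653 + (4 + 3*(-23))²)*356 = (-1/653 + (4 - 69)²)*356 = (-1/653 + (-65)²)*356 = (-1/653 + 4225)*356 = (2758924/653)*356 = 982176944/653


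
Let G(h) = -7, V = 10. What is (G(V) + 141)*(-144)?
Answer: -19296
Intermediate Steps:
(G(V) + 141)*(-144) = (-7 + 141)*(-144) = 134*(-144) = -19296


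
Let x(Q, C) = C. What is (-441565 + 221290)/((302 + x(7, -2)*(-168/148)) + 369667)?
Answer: -905575/1520993 ≈ -0.59538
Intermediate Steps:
(-441565 + 221290)/((302 + x(7, -2)*(-168/148)) + 369667) = (-441565 + 221290)/((302 - (-336)/148) + 369667) = -220275/((302 - (-336)/148) + 369667) = -220275/((302 - 2*(-42/37)) + 369667) = -220275/((302 + 84/37) + 369667) = -220275/(11258/37 + 369667) = -220275/13688937/37 = -220275*37/13688937 = -905575/1520993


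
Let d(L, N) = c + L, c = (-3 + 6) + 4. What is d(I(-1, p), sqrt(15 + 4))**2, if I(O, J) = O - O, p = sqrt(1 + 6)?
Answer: 49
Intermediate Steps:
p = sqrt(7) ≈ 2.6458
I(O, J) = 0
c = 7 (c = 3 + 4 = 7)
d(L, N) = 7 + L
d(I(-1, p), sqrt(15 + 4))**2 = (7 + 0)**2 = 7**2 = 49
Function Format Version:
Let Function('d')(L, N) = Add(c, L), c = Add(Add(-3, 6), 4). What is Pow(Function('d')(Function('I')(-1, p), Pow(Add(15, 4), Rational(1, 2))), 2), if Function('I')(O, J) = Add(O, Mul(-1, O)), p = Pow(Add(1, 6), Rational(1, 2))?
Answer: 49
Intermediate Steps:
p = Pow(7, Rational(1, 2)) ≈ 2.6458
Function('I')(O, J) = 0
c = 7 (c = Add(3, 4) = 7)
Function('d')(L, N) = Add(7, L)
Pow(Function('d')(Function('I')(-1, p), Pow(Add(15, 4), Rational(1, 2))), 2) = Pow(Add(7, 0), 2) = Pow(7, 2) = 49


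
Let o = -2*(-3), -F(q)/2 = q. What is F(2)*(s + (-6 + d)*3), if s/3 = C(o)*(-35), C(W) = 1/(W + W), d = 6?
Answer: 35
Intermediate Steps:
F(q) = -2*q
o = 6
C(W) = 1/(2*W)
s = -35/4 (s = 3*(((½)/6)*(-35)) = 3*(((½)*(⅙))*(-35)) = 3*((1/12)*(-35)) = 3*(-35/12) = -35/4 ≈ -8.7500)
F(2)*(s + (-6 + d)*3) = (-2*2)*(-35/4 + (-6 + 6)*3) = -4*(-35/4 + 0*3) = -4*(-35/4 + 0) = -4*(-35/4) = 35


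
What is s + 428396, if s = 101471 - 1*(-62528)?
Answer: 592395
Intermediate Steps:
s = 163999 (s = 101471 + 62528 = 163999)
s + 428396 = 163999 + 428396 = 592395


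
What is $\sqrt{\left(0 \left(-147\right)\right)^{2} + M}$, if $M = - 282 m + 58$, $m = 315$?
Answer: $2 i \sqrt{22193} \approx 297.95 i$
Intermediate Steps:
$M = -88772$ ($M = \left(-282\right) 315 + 58 = -88830 + 58 = -88772$)
$\sqrt{\left(0 \left(-147\right)\right)^{2} + M} = \sqrt{\left(0 \left(-147\right)\right)^{2} - 88772} = \sqrt{0^{2} - 88772} = \sqrt{0 - 88772} = \sqrt{-88772} = 2 i \sqrt{22193}$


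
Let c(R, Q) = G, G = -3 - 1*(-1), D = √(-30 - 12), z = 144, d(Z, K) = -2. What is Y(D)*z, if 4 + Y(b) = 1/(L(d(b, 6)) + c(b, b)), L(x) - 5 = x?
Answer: -432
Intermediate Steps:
L(x) = 5 + x
D = I*√42 (D = √(-42) = I*√42 ≈ 6.4807*I)
G = -2 (G = -3 + 1 = -2)
c(R, Q) = -2
Y(b) = -3 (Y(b) = -4 + 1/((5 - 2) - 2) = -4 + 1/(3 - 2) = -4 + 1/1 = -4 + 1 = -3)
Y(D)*z = -3*144 = -432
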